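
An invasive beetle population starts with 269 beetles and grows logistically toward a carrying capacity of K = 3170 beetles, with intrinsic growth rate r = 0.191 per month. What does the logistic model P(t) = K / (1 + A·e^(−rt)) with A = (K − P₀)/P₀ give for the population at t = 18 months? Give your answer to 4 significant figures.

A = (3170 − 269)/269 = 10.78439
P(18) = 3170 / (1 + 10.78439·e^(−0.191·18)) = 3170 / (1 + 10.78439·0.032129)
= 3170 / 1.34649 ≈ 2354.27

≈ 2,354 beetles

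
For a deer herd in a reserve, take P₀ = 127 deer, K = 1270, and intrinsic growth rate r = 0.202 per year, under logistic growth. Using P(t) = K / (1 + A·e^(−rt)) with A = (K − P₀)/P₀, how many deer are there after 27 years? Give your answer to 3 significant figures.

≈ 1,220 deer

A = (1270 − 127)/127 = 9
P(27) = 1270 / (1 + 9·e^(−0.202·27)) = 1270 / (1 + 9·0.004279)
= 1270 / 1.03851 ≈ 1222.9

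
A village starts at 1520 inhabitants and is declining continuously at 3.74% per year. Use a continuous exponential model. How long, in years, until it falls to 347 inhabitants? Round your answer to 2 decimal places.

t ≈ 39.50 years

347 = 1520 · e^(-0.0374·t)
t = ln(347/1520) / -0.0374 = ln(0.22829) / -0.0374 = -1.47714 / -0.0374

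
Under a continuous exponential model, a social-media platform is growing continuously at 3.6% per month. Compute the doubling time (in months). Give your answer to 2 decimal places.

doubling time = ln(2) / |r| = 0.69315 / 0.036

doubling time ≈ 19.25 months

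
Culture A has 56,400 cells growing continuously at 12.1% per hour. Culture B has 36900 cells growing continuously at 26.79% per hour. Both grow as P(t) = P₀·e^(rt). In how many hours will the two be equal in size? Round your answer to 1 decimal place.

56400·e^(0.121t) = 36900·e^(0.2679t)
56400/36900 = e^((0.2679 − 0.121)t) → ln(1.52846) = 0.1469·t
t = 0.42426 / 0.1469

t ≈ 2.9 hours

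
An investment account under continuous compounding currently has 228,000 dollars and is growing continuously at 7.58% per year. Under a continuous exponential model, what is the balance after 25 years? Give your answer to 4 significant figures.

≈ 1,517,000 dollars

P(25) = 228000 · e^(0.0758·25) = 228000 · e^(1.895)
= 228000 · 6.65255 ≈ 1516781.04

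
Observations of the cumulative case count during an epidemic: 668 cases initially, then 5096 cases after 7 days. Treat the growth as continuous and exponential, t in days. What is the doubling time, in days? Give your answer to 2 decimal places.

doubling time ≈ 2.39 days

r = ln(5096/668) / 7 = ln(7.62874) / 7 ≈ 0.290275 per day
doubling time = ln 2 / |r| = 0.69315 / 0.290275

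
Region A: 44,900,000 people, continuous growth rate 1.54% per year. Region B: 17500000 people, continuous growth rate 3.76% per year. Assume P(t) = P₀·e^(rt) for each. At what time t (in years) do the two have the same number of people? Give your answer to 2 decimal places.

44900000·e^(0.0154t) = 17500000·e^(0.0376t)
44900000/17500000 = e^((0.0376 − 0.0154)t) → ln(2.56571) = 0.0222·t
t = 0.94224 / 0.0222

t ≈ 42.44 years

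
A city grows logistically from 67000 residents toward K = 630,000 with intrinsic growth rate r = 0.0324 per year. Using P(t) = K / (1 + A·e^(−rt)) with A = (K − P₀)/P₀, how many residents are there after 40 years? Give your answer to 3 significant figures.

≈ 191,000 residents

A = (630000 − 67000)/67000 = 8.40299
P(40) = 630000 / (1 + 8.40299·e^(−0.0324·40)) = 630000 / (1 + 8.40299·0.273624)
= 630000 / 3.29926 ≈ 190951.95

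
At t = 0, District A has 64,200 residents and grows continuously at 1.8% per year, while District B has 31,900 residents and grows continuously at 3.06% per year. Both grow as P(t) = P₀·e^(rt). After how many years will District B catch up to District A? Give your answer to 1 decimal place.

t ≈ 55.5 years

64200·e^(0.018t) = 31900·e^(0.0306t)
64200/31900 = e^((0.0306 − 0.018)t) → ln(2.01254) = 0.0126·t
t = 0.6994 / 0.0126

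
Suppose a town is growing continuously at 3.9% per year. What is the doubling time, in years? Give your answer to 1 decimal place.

doubling time ≈ 17.8 years

doubling time = ln(2) / |r| = 0.69315 / 0.039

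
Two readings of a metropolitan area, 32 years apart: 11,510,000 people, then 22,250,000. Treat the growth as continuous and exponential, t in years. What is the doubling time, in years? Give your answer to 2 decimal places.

r = ln(22250000/11510000) / 32 = ln(1.9331) / 32 ≈ 0.020598 per year
doubling time = ln 2 / |r| = 0.69315 / 0.020598

doubling time ≈ 33.65 years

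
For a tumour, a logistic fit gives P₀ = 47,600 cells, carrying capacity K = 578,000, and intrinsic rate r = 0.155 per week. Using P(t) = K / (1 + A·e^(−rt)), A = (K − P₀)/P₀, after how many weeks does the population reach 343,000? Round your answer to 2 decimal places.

A = (578000 − 47600)/47600 = 11.14286
343000 = 578000/(1 + 11.14286·e^(−0.155t)) → 1 + 11.14286·e^(−0.155t) = 1.68513
e^(−0.155t) = 0.061486 → t = ln(16.26383)/0.155 = 2.78894/0.155

t ≈ 17.99 weeks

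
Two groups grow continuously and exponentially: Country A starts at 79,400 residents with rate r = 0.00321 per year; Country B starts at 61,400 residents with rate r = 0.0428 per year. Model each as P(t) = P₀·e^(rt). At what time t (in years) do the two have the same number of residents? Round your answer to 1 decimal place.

79400·e^(0.00321t) = 61400·e^(0.0428t)
79400/61400 = e^((0.0428 − 0.00321)t) → ln(1.29316) = 0.03959·t
t = 0.25709 / 0.03959

t ≈ 6.5 years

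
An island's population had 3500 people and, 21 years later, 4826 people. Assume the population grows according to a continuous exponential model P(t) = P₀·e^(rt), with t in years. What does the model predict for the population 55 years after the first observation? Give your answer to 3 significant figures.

≈ 8,120 people

r = ln(4826/3500) / 21 ≈ 0.015298 per year
P(55) = 3500 · e^(0.015298·55) = 3500 · 2.31957 ≈ 8118.5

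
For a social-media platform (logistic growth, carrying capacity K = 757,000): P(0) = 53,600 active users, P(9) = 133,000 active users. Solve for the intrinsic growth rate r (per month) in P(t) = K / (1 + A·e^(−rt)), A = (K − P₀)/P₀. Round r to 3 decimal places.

r ≈ 0.114 per month

A = (757000 − 53600)/53600 = 13.12313
133000 = 757000/(1 + 13.12313·e^(−r·9)) → e^(−9r) = (5.69173 − 1)/13.12313 = 0.357516
r = −ln(0.357516)/9 = 1.02858/9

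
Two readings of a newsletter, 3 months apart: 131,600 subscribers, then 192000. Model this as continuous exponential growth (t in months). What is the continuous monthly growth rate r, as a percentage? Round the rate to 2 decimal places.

r ≈ 12.59% per month

192000 = 131600 · e^(r·3)
e^(3r) = 192000/131600 = 1.45897
r = ln(1.45897) / 3 = 0.37773 / 3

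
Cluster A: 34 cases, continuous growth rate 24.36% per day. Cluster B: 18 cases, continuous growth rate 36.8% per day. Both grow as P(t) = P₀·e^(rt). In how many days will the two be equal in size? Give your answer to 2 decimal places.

34·e^(0.2436t) = 18·e^(0.368t)
34/18 = e^((0.368 − 0.2436)t) → ln(1.88889) = 0.1244·t
t = 0.63599 / 0.1244

t ≈ 5.11 days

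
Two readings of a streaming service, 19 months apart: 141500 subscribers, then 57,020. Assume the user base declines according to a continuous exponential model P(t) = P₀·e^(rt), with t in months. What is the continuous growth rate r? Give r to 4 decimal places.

57020 = 141500 · e^(r·19)
e^(19r) = 57020/141500 = 0.40297
r = ln(0.40297) / 19 = -0.9089 / 19

r ≈ -0.0478 per month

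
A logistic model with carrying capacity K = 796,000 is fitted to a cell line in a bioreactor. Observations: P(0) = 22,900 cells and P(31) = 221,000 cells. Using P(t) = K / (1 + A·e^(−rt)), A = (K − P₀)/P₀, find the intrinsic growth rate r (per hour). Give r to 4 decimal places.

A = (796000 − 22900)/22900 = 33.75983
221000 = 796000/(1 + 33.75983·e^(−r·31)) → e^(−31r) = (3.60181 − 1)/33.75983 = 0.077068
r = −ln(0.077068)/31 = 2.56306/31

r ≈ 0.0827 per hour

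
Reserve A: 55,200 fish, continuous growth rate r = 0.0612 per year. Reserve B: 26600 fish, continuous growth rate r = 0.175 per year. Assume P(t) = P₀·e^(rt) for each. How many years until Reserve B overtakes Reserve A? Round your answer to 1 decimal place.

t ≈ 6.4 years

55200·e^(0.0612t) = 26600·e^(0.175t)
55200/26600 = e^((0.175 − 0.0612)t) → ln(2.07519) = 0.1138·t
t = 0.73005 / 0.1138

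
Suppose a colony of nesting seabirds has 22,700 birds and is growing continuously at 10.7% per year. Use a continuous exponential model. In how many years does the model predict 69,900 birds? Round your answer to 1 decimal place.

69900 = 22700 · e^(0.107·t)
t = ln(69900/22700) / 0.107 = ln(3.0793) / 0.107 = 1.1247 / 0.107

t ≈ 10.5 years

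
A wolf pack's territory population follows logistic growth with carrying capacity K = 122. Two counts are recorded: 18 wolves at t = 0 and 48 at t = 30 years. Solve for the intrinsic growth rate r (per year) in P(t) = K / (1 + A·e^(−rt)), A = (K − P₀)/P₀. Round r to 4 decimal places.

r ≈ 0.0440 per year

A = (122 − 18)/18 = 5.77778
48 = 122/(1 + 5.77778·e^(−r·30)) → e^(−30r) = (2.54167 − 1)/5.77778 = 0.266827
r = −ln(0.266827)/30 = 1.32116/30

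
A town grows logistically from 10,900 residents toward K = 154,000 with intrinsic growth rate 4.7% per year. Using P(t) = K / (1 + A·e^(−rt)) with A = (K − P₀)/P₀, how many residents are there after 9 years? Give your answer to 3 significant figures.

A = (154000 − 10900)/10900 = 13.12844
P(9) = 154000 / (1 + 13.12844·e^(−0.047·9)) = 154000 / (1 + 13.12844·0.655079)
= 154000 / 9.60016 ≈ 16041.4

≈ 16,000 residents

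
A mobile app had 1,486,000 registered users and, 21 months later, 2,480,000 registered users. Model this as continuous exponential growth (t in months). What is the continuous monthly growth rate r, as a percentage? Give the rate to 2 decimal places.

2480000 = 1486000 · e^(r·21)
e^(21r) = 2480000/1486000 = 1.66891
r = ln(1.66891) / 21 = 0.51217 / 21

r ≈ 2.44% per month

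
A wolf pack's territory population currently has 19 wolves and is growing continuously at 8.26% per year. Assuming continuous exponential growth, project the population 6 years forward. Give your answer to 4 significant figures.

P(6) = 19 · e^(0.0826·6) = 19 · e^(0.4956)
= 19 · 1.64148 ≈ 31.19

≈ 31.19 wolves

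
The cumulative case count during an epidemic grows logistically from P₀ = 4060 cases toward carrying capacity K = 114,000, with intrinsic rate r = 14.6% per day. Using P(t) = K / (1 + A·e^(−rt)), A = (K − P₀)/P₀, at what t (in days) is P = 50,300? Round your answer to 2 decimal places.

t ≈ 20.98 days

A = (114000 − 4060)/4060 = 27.07882
50300 = 114000/(1 + 27.07882·e^(−0.146t)) → 1 + 27.07882·e^(−0.146t) = 2.2664
e^(−0.146t) = 0.046767 → t = ln(21.38249)/0.146 = 3.06257/0.146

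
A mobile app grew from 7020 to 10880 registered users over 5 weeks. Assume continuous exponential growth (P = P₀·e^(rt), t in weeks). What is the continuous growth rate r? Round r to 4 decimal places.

r ≈ 0.0876 per week

10880 = 7020 · e^(r·5)
e^(5r) = 10880/7020 = 1.54986
r = ln(1.54986) / 5 = 0.43816 / 5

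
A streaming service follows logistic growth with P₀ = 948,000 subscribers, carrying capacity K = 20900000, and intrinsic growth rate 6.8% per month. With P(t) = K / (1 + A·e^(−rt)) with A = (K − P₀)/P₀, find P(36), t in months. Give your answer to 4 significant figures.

A = (20900000 − 948000)/948000 = 21.04641
P(36) = 20900000 / (1 + 21.04641·e^(−0.068·36)) = 20900000 / (1 + 21.04641·0.086466)
= 20900000 / 2.81981 ≈ 7411856.15

≈ 7,412,000 subscribers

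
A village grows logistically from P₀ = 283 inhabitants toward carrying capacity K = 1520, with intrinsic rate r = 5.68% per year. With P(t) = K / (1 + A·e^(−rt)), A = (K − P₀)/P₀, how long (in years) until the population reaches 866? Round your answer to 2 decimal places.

A = (1520 − 283)/283 = 4.37102
866 = 1520/(1 + 4.37102·e^(−0.0568t)) → 1 + 4.37102·e^(−0.0568t) = 1.7552
e^(−0.0568t) = 0.172773 → t = ln(5.78793)/0.0568 = 1.75578/0.0568

t ≈ 30.91 years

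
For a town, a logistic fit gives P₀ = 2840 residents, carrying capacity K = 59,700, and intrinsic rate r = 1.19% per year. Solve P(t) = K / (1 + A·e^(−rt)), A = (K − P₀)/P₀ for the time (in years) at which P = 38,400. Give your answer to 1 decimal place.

t ≈ 301.4 years

A = (59700 − 2840)/2840 = 20.02113
38400 = 59700/(1 + 20.02113·e^(−0.0119t)) → 1 + 20.02113·e^(−0.0119t) = 1.55469
e^(−0.0119t) = 0.027705 → t = ln(36.09443)/0.0119 = 3.58614/0.0119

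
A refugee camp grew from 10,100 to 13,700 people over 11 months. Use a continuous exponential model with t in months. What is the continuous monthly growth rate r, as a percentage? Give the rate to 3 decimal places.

r ≈ 2.771% per month

13700 = 10100 · e^(r·11)
e^(11r) = 13700/10100 = 1.35644
r = ln(1.35644) / 11 = 0.30486 / 11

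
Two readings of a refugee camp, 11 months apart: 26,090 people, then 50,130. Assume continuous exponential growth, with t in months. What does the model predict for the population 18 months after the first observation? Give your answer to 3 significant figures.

r = ln(50130/26090) / 11 ≈ 0.05937 per month
P(18) = 26090 · e^(0.05937·18) = 26090 · 2.91146 ≈ 75960.09

≈ 76,000 people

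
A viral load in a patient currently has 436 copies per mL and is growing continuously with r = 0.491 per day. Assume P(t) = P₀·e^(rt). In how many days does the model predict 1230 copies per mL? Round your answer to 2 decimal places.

t ≈ 2.11 days

1230 = 436 · e^(0.491·t)
t = ln(1230/436) / 0.491 = ln(2.8211) / 0.491 = 1.03713 / 0.491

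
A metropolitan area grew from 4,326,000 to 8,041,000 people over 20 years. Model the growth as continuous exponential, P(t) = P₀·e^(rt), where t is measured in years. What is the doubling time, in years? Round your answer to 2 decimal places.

doubling time ≈ 22.36 years

r = ln(8041000/4326000) / 20 = ln(1.85876) / 20 ≈ 0.030996 per year
doubling time = ln 2 / |r| = 0.69315 / 0.030996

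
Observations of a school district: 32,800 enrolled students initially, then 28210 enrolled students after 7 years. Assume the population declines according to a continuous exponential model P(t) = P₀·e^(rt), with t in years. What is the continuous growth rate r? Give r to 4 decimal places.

r ≈ -0.0215 per year

28210 = 32800 · e^(r·7)
e^(7r) = 28210/32800 = 0.86006
r = ln(0.86006) / 7 = -0.15075 / 7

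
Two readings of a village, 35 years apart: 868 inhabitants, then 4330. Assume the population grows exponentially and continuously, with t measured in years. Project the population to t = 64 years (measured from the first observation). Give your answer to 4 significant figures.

≈ 16,400 inhabitants

r = ln(4330/868) / 35 ≈ 0.045918 per year
P(64) = 868 · e^(0.045918·64) = 868 · 18.89229 ≈ 16398.51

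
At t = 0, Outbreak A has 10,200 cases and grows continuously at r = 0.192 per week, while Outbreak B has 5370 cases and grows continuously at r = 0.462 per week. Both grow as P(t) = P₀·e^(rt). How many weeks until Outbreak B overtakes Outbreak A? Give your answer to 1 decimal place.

t ≈ 2.4 weeks

10200·e^(0.192t) = 5370·e^(0.462t)
10200/5370 = e^((0.462 − 0.192)t) → ln(1.89944) = 0.27·t
t = 0.64156 / 0.27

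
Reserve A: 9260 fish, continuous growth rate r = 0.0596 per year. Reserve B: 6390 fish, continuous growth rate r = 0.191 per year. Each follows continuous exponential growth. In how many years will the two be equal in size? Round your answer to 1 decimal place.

t ≈ 2.8 years

9260·e^(0.0596t) = 6390·e^(0.191t)
9260/6390 = e^((0.191 − 0.0596)t) → ln(1.44914) = 0.1314·t
t = 0.37097 / 0.1314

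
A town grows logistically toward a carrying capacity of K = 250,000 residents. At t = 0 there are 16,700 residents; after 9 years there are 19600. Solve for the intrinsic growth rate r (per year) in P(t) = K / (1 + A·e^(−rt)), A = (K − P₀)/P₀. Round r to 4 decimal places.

r ≈ 0.0192 per year

A = (250000 − 16700)/16700 = 13.97006
19600 = 250000/(1 + 13.97006·e^(−r·9)) → e^(−9r) = (12.7551 − 1)/13.97006 = 0.84145
r = −ln(0.84145)/9 = 0.17263/9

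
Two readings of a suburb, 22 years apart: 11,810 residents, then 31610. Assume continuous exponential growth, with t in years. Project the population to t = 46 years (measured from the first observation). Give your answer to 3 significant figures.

≈ 92,500 residents

r = ln(31610/11810) / 22 ≈ 0.044751 per year
P(46) = 11810 · e^(0.044751·46) = 11810 · 7.83465 ≈ 92527.22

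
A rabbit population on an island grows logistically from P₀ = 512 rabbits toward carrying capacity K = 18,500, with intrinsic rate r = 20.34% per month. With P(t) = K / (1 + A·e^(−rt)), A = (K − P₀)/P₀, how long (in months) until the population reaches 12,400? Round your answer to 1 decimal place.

A = (18500 − 512)/512 = 35.13281
12400 = 18500/(1 + 35.13281·e^(−0.2034t)) → 1 + 35.13281·e^(−0.2034t) = 1.49194
e^(−0.2034t) = 0.014002 → t = ln(71.41752)/0.2034 = 4.26854/0.2034

t ≈ 21.0 months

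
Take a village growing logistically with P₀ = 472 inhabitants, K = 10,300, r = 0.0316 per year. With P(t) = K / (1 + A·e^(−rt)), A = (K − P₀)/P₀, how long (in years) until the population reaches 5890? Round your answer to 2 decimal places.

A = (10300 − 472)/472 = 20.82203
5890 = 10300/(1 + 20.82203·e^(−0.0316t)) → 1 + 20.82203·e^(−0.0316t) = 1.74873
e^(−0.0316t) = 0.035958 → t = ln(27.80993)/0.0316 = 3.32539/0.0316

t ≈ 105.23 years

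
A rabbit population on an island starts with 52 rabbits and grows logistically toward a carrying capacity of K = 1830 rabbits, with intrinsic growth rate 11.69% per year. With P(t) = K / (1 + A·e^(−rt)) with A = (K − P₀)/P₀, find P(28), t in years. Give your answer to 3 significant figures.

A = (1830 − 52)/52 = 34.19231
P(28) = 1830 / (1 + 34.19231·e^(−0.1169·28)) = 1830 / (1 + 34.19231·0.037885)
= 1830 / 2.29538 ≈ 797.26

≈ 797 rabbits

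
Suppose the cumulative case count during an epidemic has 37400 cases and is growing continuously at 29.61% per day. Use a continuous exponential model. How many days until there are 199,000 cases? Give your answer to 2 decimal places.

199000 = 37400 · e^(0.2961·t)
t = ln(199000/37400) / 0.2961 = ln(5.32086) / 0.2961 = 1.67163 / 0.2961

t ≈ 5.65 days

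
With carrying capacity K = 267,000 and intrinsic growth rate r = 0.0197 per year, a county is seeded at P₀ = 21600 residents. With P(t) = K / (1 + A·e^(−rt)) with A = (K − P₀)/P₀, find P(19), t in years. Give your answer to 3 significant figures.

≈ 30,300 residents

A = (267000 − 21600)/21600 = 11.36111
P(19) = 267000 / (1 + 11.36111·e^(−0.0197·19)) = 267000 / (1 + 11.36111·0.687771)
= 267000 / 8.81384 ≈ 30293.27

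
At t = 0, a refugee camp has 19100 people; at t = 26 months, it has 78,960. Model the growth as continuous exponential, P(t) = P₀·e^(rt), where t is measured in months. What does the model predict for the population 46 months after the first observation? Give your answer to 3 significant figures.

≈ 235,000 people

r = ln(78960/19100) / 26 ≈ 0.054587 per month
P(46) = 19100 · e^(0.054587·46) = 19100 · 12.31707 ≈ 235256.06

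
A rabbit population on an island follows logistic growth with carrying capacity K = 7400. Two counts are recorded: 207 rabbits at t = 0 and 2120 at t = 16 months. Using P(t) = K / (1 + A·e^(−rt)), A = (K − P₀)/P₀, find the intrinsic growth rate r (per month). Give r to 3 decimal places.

A = (7400 − 207)/207 = 34.74879
2120 = 7400/(1 + 34.74879·e^(−r·16)) → e^(−16r) = (3.49057 − 1)/34.74879 = 0.071673
r = −ln(0.071673)/16 = 2.63563/16

r ≈ 0.165 per month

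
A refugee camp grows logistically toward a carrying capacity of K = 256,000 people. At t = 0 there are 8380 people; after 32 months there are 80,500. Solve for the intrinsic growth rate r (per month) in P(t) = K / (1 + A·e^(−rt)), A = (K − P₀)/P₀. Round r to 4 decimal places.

A = (256000 − 8380)/8380 = 29.54893
80500 = 256000/(1 + 29.54893·e^(−r·32)) → e^(−32r) = (3.18012 − 1)/29.54893 = 0.07378
r = −ln(0.07378)/32 = 2.60667/32

r ≈ 0.0815 per month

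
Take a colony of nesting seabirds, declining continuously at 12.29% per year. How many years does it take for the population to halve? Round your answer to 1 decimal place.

half-life = ln(2) / |r| = 0.69315 / 0.1229

half-life ≈ 5.6 years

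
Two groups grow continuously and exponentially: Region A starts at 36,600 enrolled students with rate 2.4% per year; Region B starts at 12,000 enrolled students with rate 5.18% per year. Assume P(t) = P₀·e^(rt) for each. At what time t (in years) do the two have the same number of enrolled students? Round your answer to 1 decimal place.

36600·e^(0.024t) = 12000·e^(0.0518t)
36600/12000 = e^((0.0518 − 0.024)t) → ln(3.05) = 0.0278·t
t = 1.11514 / 0.0278

t ≈ 40.1 years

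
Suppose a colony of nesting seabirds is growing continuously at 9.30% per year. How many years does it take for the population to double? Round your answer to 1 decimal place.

doubling time = ln(2) / |r| = 0.69315 / 0.093

doubling time ≈ 7.5 years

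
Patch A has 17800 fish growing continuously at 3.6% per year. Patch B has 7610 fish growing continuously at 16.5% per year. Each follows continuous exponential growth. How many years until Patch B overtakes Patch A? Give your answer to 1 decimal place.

t ≈ 6.6 years

17800·e^(0.036t) = 7610·e^(0.165t)
17800/7610 = e^((0.165 − 0.036)t) → ln(2.33903) = 0.129·t
t = 0.84974 / 0.129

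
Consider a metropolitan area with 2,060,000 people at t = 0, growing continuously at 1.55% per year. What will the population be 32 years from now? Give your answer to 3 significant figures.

≈ 3,380,000 people

P(32) = 2060000 · e^(0.0155·32) = 2060000 · e^(0.496)
= 2060000 · 1.64214 ≈ 3382807.49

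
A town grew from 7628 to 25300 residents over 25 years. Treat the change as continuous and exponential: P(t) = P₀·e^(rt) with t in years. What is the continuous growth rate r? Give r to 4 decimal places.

r ≈ 0.0480 per year

25300 = 7628 · e^(r·25)
e^(25r) = 25300/7628 = 3.31673
r = ln(3.31673) / 25 = 1.19898 / 25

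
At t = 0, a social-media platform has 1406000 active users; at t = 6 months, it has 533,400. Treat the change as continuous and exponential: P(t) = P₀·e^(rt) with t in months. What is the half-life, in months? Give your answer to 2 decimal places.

half-life ≈ 4.29 months

r = ln(533400/1406000) / 6 = ln(0.37937) / 6 ≈ -0.161539 per month
half-life = ln 2 / |r| = 0.69315 / 0.161539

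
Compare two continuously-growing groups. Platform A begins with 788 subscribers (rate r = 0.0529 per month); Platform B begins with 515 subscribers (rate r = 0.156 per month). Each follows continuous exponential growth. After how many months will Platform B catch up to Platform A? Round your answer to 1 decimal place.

788·e^(0.0529t) = 515·e^(0.156t)
788/515 = e^((0.156 − 0.0529)t) → ln(1.5301) = 0.1031·t
t = 0.42533 / 0.1031

t ≈ 4.1 months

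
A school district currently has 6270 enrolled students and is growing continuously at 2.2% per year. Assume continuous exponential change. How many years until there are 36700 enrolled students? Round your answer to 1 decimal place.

t ≈ 80.3 years

36700 = 6270 · e^(0.022·t)
t = ln(36700/6270) / 0.022 = ln(5.85327) / 0.022 = 1.767 / 0.022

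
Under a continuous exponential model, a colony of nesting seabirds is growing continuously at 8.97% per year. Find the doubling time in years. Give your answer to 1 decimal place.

doubling time ≈ 7.7 years

doubling time = ln(2) / |r| = 0.69315 / 0.0897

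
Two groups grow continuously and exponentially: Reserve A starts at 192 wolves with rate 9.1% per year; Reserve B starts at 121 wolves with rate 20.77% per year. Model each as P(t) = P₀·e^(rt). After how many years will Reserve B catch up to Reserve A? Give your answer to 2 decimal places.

t ≈ 3.96 years

192·e^(0.091t) = 121·e^(0.2077t)
192/121 = e^((0.2077 − 0.091)t) → ln(1.58678) = 0.1167·t
t = 0.4617 / 0.1167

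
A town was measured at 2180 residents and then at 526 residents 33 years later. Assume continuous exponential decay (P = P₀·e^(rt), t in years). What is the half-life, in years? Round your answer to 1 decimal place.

half-life ≈ 16.1 years

r = ln(526/2180) / 33 = ln(0.24128) / 33 ≈ -0.043084 per year
half-life = ln 2 / |r| = 0.69315 / 0.043084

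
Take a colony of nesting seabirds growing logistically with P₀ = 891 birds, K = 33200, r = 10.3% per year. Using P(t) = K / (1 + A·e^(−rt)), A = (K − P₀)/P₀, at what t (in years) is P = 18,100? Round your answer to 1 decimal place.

t ≈ 36.6 years

A = (33200 − 891)/891 = 36.2615
18100 = 33200/(1 + 36.2615·e^(−0.103t)) → 1 + 36.2615·e^(−0.103t) = 1.83425
e^(−0.103t) = 0.023007 → t = ln(43.46578)/0.103 = 3.77197/0.103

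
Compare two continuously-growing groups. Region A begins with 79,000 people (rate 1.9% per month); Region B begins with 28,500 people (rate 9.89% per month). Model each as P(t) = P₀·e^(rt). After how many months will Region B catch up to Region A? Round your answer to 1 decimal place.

79000·e^(0.019t) = 28500·e^(0.0989t)
79000/28500 = e^((0.0989 − 0.019)t) → ln(2.77193) = 0.0799·t
t = 1.01954 / 0.0799

t ≈ 12.8 months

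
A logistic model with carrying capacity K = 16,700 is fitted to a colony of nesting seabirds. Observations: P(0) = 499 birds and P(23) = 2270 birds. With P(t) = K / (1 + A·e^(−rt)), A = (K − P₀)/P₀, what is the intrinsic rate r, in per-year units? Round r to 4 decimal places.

A = (16700 − 499)/499 = 32.46693
2270 = 16700/(1 + 32.46693·e^(−r·23)) → e^(−23r) = (7.35683 − 1)/32.46693 = 0.195794
r = −ln(0.195794)/23 = 1.63069/23

r ≈ 0.0709 per year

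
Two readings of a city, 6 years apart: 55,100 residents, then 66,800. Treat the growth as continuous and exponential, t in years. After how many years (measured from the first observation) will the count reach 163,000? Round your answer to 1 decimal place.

r = ln(66800/55100) / 6 ≈ 0.032092 per year
t = ln(163000/55100) / r = 1.0846 / 0.032092 ≈ 33.796

t ≈ 33.8 years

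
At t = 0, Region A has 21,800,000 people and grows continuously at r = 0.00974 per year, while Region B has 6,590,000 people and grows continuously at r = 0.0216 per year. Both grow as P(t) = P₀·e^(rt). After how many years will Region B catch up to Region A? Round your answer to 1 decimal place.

t ≈ 100.9 years

21800000·e^(0.00974t) = 6590000·e^(0.0216t)
21800000/6590000 = e^((0.0216 − 0.00974)t) → ln(3.30804) = 0.01186·t
t = 1.19636 / 0.01186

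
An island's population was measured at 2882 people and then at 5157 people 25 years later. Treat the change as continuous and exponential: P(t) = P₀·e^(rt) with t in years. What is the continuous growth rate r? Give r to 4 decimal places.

5157 = 2882 · e^(r·25)
e^(25r) = 5157/2882 = 1.78938
r = ln(1.78938) / 25 = 0.58187 / 25

r ≈ 0.0233 per year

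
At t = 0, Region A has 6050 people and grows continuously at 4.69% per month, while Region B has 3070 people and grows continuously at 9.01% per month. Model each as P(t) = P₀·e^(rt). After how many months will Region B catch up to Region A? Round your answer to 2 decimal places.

6050·e^(0.0469t) = 3070·e^(0.0901t)
6050/3070 = e^((0.0901 − 0.0469)t) → ln(1.97068) = 0.0432·t
t = 0.67838 / 0.0432

t ≈ 15.70 months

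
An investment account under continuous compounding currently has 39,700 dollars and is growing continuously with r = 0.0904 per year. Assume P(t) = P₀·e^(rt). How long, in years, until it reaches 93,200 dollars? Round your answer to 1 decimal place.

t ≈ 9.4 years

93200 = 39700 · e^(0.0904·t)
t = ln(93200/39700) / 0.0904 = ln(2.34761) / 0.0904 = 0.8534 / 0.0904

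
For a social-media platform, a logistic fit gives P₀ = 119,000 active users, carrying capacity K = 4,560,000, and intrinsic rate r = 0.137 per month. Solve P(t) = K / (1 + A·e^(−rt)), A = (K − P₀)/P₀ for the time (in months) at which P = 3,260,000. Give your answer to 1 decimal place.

A = (4560000 − 119000)/119000 = 37.31933
3260000 = 4560000/(1 + 37.31933·e^(−0.137t)) → 1 + 37.31933·e^(−0.137t) = 1.39877
e^(−0.137t) = 0.010685 → t = ln(93.58539)/0.137 = 4.53887/0.137

t ≈ 33.1 months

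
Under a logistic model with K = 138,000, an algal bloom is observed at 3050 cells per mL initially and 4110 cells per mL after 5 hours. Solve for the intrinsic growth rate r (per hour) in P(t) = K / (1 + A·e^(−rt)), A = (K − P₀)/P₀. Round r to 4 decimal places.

r ≈ 0.0612 per hour

A = (138000 − 3050)/3050 = 44.2459
4110 = 138000/(1 + 44.2459·e^(−r·5)) → e^(−5r) = (33.57664 − 1)/44.2459 = 0.736263
r = −ln(0.736263)/5 = 0.30617/5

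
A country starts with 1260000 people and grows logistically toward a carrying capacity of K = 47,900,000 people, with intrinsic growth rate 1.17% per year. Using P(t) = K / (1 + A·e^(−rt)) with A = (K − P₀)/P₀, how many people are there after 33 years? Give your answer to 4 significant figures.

A = (47900000 − 1260000)/1260000 = 37.01587
P(33) = 47900000 / (1 + 37.01587·e^(−0.0117·33)) = 47900000 / (1 + 37.01587·0.679703)
= 47900000 / 26.15978 ≈ 1831054.92

≈ 1,831,000 people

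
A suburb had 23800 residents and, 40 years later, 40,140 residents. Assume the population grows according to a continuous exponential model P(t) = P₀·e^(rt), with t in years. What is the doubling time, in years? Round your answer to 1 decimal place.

r = ln(40140/23800) / 40 = ln(1.68655) / 40 ≈ 0.013067 per year
doubling time = ln 2 / |r| = 0.69315 / 0.013067

doubling time ≈ 53.0 years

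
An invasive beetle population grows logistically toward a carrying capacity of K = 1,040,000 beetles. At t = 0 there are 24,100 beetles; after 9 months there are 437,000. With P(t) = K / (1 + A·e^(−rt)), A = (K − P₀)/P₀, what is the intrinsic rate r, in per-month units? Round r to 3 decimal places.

A = (1040000 − 24100)/24100 = 42.15353
437000 = 1040000/(1 + 42.15353·e^(−r·9)) → e^(−9r) = (2.37986 − 1)/42.15353 = 0.032734
r = −ln(0.032734)/9 = 3.41933/9

r ≈ 0.380 per month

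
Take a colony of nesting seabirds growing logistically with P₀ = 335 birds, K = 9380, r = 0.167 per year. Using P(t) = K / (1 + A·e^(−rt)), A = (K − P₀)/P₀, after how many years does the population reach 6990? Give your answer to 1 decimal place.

t ≈ 26.2 years

A = (9380 − 335)/335 = 27
6990 = 9380/(1 + 27·e^(−0.167t)) → 1 + 27·e^(−0.167t) = 1.34192
e^(−0.167t) = 0.012664 → t = ln(78.96653)/0.167 = 4.36902/0.167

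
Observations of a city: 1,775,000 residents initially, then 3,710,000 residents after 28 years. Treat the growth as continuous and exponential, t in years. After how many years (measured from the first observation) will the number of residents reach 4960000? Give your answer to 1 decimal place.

t ≈ 39.0 years

r = ln(3710000/1775000) / 28 ≈ 0.02633 per year
t = ln(4960000/1775000) / r = 1.02761 / 0.02633 ≈ 39.028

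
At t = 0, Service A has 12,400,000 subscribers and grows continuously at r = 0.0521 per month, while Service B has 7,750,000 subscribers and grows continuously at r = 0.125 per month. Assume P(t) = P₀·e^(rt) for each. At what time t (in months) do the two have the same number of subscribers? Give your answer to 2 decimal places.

12400000·e^(0.0521t) = 7750000·e^(0.125t)
12400000/7750000 = e^((0.125 − 0.0521)t) → ln(1.6) = 0.0729·t
t = 0.47 / 0.0729

t ≈ 6.45 months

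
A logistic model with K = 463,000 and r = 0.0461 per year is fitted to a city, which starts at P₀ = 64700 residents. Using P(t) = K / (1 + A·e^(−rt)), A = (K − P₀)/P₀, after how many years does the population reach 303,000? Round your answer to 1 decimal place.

A = (463000 − 64700)/64700 = 6.15611
303000 = 463000/(1 + 6.15611·e^(−0.0461t)) → 1 + 6.15611·e^(−0.0461t) = 1.52805
e^(−0.0461t) = 0.085777 → t = ln(11.65812)/0.0461 = 2.456/0.0461

t ≈ 53.3 years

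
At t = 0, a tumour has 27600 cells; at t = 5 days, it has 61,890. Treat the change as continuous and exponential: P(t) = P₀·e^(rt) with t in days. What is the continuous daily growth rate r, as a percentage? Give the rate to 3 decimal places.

61890 = 27600 · e^(r·5)
e^(5r) = 61890/27600 = 2.24239
r = ln(2.24239) / 5 = 0.80754 / 5

r ≈ 16.151% per day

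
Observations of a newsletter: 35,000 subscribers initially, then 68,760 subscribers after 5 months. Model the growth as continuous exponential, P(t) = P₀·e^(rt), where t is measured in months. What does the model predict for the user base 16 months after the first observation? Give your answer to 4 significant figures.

≈ 303,800 subscribers

r = ln(68760/35000) / 5 ≈ 0.135055 per month
P(16) = 35000 · e^(0.135055·16) = 35000 · 8.67875 ≈ 303756.15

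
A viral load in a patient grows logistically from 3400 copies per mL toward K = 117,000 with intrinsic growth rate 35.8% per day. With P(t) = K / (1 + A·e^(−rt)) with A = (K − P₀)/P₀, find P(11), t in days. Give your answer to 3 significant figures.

A = (117000 − 3400)/3400 = 33.41176
P(11) = 117000 / (1 + 33.41176·e^(−0.358·11)) = 117000 / (1 + 33.41176·0.019487)
= 117000 / 1.6511 ≈ 70861.85

≈ 70,900 copies per mL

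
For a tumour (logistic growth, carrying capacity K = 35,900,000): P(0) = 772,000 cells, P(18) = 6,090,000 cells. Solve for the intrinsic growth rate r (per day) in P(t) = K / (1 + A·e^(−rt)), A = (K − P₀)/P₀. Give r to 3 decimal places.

A = (35900000 − 772000)/772000 = 45.50259
6090000 = 35900000/(1 + 45.50259·e^(−r·18)) → e^(−18r) = (5.89491 − 1)/45.50259 = 0.107574
r = −ln(0.107574)/18 = 2.22957/18

r ≈ 0.124 per day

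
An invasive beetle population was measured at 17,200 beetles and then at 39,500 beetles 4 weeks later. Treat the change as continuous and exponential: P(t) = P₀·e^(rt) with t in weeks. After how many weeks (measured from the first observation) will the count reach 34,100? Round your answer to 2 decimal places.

t ≈ 3.29 weeks

r = ln(39500/17200) / 4 ≈ 0.207848 per week
t = ln(34100/17200) / r = 0.68439 / 0.207848 ≈ 3.293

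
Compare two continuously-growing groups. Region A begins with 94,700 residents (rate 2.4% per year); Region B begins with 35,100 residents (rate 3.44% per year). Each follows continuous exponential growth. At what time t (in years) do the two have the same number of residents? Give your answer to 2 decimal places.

t ≈ 95.43 years

94700·e^(0.024t) = 35100·e^(0.0344t)
94700/35100 = e^((0.0344 − 0.024)t) → ln(2.69801) = 0.0104·t
t = 0.99251 / 0.0104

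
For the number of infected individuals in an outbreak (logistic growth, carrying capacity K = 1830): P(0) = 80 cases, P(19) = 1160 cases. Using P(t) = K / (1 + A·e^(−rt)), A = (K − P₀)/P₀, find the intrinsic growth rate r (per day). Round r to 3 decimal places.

r ≈ 0.191 per day

A = (1830 − 80)/80 = 21.875
1160 = 1830/(1 + 21.875·e^(−r·19)) → e^(−19r) = (1.57759 − 1)/21.875 = 0.026404
r = −ln(0.026404)/19 = 3.63424/19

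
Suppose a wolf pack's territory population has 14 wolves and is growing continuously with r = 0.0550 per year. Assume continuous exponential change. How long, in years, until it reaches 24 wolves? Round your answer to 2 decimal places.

24 = 14 · e^(0.055·t)
t = ln(24/14) / 0.055 = ln(1.71429) / 0.055 = 0.539 / 0.055

t ≈ 9.80 years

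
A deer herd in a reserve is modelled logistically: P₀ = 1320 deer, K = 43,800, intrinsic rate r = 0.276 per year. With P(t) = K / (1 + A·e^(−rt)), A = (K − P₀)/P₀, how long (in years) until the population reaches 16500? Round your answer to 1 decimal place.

A = (43800 − 1320)/1320 = 32.18182
16500 = 43800/(1 + 32.18182·e^(−0.276t)) → 1 + 32.18182·e^(−0.276t) = 2.65455
e^(−0.276t) = 0.051412 → t = ln(19.45055)/0.276 = 2.96788/0.276

t ≈ 10.8 years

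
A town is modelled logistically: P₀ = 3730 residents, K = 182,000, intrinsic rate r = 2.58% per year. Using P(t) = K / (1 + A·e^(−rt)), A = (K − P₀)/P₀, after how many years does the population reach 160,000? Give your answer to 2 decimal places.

t ≈ 226.78 years

A = (182000 − 3730)/3730 = 47.79357
160000 = 182000/(1 + 47.79357·e^(−0.0258t)) → 1 + 47.79357·e^(−0.0258t) = 1.1375
e^(−0.0258t) = 0.002877 → t = ln(347.58957)/0.0258 = 5.85102/0.0258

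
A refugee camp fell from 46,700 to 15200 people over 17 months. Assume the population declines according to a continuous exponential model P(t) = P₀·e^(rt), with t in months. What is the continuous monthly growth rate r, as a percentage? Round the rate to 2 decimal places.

15200 = 46700 · e^(r·17)
e^(17r) = 15200/46700 = 0.32548
r = ln(0.32548) / 17 = -1.12245 / 17

r ≈ -6.60% per month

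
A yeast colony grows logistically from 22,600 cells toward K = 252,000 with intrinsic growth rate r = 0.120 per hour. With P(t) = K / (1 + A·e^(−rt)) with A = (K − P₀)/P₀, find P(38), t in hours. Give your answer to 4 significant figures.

A = (252000 − 22600)/22600 = 10.15044
P(38) = 252000 / (1 + 10.15044·e^(−0.12·38)) = 252000 / (1 + 10.15044·0.010462)
= 252000 / 1.10619 ≈ 227808.03

≈ 227,800 cells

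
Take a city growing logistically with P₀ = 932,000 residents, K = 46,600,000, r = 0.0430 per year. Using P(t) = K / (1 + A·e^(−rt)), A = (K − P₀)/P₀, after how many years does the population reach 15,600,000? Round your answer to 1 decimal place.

A = (46600000 − 932000)/932000 = 49
15600000 = 46600000/(1 + 49·e^(−0.043t)) → 1 + 49·e^(−0.043t) = 2.98718
e^(−0.043t) = 0.040555 → t = ln(24.65806)/0.043 = 3.2051/0.043

t ≈ 74.5 years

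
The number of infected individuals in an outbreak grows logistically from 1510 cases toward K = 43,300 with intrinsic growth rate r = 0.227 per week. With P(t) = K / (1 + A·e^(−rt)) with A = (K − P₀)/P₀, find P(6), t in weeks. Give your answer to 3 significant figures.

≈ 5,350 cases

A = (43300 − 1510)/1510 = 27.6755
P(6) = 43300 / (1 + 27.6755·e^(−0.227·6)) = 43300 / (1 + 27.6755·0.256148)
= 43300 / 8.08902 ≈ 5352.93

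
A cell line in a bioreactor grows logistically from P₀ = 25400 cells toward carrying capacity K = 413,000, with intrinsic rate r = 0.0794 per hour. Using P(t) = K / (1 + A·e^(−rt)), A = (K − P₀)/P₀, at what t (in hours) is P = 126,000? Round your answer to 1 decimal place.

A = (413000 − 25400)/25400 = 15.25984
126000 = 413000/(1 + 15.25984·e^(−0.0794t)) → 1 + 15.25984·e^(−0.0794t) = 3.27778
e^(−0.0794t) = 0.149266 → t = ln(6.69944)/0.0794 = 1.90202/0.0794

t ≈ 24.0 hours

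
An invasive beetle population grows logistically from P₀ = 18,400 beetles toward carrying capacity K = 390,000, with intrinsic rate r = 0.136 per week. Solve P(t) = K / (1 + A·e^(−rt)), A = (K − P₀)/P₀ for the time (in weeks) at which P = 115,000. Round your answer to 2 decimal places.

t ≈ 15.69 weeks

A = (390000 − 18400)/18400 = 20.19565
115000 = 390000/(1 + 20.19565·e^(−0.136t)) → 1 + 20.19565·e^(−0.136t) = 3.3913
e^(−0.136t) = 0.118407 → t = ln(8.44545)/0.136 = 2.13363/0.136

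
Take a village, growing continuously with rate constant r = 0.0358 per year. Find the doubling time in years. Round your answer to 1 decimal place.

doubling time = ln(2) / |r| = 0.69315 / 0.0358

doubling time ≈ 19.4 years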